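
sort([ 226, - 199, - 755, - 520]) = [ - 755, - 520, - 199 , 226]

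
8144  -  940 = 7204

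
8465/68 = 8465/68 = 124.49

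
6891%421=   155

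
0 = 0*656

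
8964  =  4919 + 4045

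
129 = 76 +53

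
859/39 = 859/39 =22.03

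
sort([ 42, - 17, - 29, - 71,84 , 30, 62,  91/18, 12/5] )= [ - 71, - 29, - 17 , 12/5, 91/18, 30, 42,62,84] 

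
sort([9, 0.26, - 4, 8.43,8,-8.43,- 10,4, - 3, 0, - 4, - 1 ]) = [-10, - 8.43,-4, -4, - 3, - 1, 0  ,  0.26, 4,8, 8.43, 9]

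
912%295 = 27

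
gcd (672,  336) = 336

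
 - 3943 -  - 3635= - 308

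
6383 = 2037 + 4346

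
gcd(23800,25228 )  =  476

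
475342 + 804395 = 1279737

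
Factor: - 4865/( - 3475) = 7/5 = 5^ ( - 1)*7^1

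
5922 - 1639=4283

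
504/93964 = 126/23491= 0.01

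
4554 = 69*66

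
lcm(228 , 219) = 16644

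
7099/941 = 7  +  512/941 = 7.54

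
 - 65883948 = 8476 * (-7773)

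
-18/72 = -1/4 = -0.25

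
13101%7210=5891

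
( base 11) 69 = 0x4B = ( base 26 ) 2n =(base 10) 75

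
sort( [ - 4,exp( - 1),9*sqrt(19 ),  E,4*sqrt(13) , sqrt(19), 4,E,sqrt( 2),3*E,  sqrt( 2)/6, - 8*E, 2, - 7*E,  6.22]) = [- 8*E, - 7*E, - 4,sqrt ( 2)/6  ,  exp( - 1)  ,  sqrt( 2 ),2, E,E,4,sqrt( 19), 6.22, 3*E, 4 * sqrt( 13),9*sqrt (19 )]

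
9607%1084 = 935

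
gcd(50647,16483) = 1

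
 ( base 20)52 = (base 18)5c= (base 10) 102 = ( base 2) 1100110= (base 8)146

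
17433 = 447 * 39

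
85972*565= 48574180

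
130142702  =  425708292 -295565590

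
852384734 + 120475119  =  972859853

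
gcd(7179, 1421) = 1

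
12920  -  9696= 3224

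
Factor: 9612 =2^2 * 3^3*89^1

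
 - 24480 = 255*(-96 )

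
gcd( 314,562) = 2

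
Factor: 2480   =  2^4*5^1 * 31^1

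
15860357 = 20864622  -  5004265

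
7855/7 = 1122 + 1/7= 1122.14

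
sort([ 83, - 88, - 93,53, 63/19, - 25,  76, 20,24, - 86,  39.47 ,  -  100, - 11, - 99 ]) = [-100, - 99 , - 93, - 88, - 86, - 25,-11,  63/19, 20,24,39.47, 53, 76,83]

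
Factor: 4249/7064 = 2^( - 3)*7^1 *607^1*883^(-1)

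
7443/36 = 827/4=206.75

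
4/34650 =2/17325 = 0.00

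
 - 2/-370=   1/185 = 0.01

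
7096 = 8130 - 1034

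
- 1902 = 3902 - 5804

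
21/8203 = 21/8203 =0.00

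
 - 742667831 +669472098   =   - 73195733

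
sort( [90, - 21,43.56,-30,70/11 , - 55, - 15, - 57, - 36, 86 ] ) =[- 57, - 55, - 36,-30,  -  21, - 15, 70/11, 43.56, 86,  90 ]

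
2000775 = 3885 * 515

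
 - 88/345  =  - 1+ 257/345 = -0.26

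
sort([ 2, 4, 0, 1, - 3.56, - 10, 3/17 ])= [-10,-3.56,0,3/17,1 , 2, 4] 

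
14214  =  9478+4736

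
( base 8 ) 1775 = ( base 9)1354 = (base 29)166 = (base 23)1L9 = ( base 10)1021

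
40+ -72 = - 32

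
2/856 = 1/428 = 0.00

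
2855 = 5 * 571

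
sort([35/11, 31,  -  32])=[ - 32, 35/11, 31 ] 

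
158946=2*79473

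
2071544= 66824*31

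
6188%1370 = 708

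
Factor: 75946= 2^1*13^1 * 23^1*127^1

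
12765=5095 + 7670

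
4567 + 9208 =13775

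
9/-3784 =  - 9/3784 = -0.00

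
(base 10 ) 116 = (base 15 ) 7b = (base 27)48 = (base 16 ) 74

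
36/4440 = 3/370 = 0.01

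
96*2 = 192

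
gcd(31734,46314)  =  18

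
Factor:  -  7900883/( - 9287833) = 7900883^1*9287833^(-1)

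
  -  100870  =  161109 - 261979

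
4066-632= 3434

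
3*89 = 267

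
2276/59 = 2276/59 = 38.58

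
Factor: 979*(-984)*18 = -2^4*3^3*11^1*41^1*89^1 = - 17340048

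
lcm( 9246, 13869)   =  27738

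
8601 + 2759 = 11360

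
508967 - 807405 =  - 298438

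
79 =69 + 10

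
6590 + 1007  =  7597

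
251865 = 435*579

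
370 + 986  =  1356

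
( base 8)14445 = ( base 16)1925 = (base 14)24bb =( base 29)7is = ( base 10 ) 6437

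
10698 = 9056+1642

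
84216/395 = 84216/395 = 213.21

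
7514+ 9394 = 16908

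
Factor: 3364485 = 3^1 *5^1 * 224299^1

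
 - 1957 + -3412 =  - 5369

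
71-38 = 33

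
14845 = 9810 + 5035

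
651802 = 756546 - 104744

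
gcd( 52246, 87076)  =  2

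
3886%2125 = 1761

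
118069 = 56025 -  - 62044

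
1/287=1/287=0.00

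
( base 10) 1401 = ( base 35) 151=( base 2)10101111001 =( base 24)2A9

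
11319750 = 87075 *130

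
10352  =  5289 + 5063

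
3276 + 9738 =13014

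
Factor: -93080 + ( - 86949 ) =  - 67^1*2687^1 = - 180029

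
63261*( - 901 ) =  - 56998161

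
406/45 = 9 + 1/45 = 9.02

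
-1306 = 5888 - 7194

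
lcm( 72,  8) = 72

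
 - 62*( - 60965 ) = 3779830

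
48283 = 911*53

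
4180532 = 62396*67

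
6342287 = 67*94661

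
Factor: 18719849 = 18719849^1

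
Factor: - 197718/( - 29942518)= 3^1*19^( - 1 )*31^1*109^( - 1 )*1063^1*7229^( - 1) = 98859/14971259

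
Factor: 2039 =2039^1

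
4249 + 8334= 12583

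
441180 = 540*817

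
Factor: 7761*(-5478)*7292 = - 2^3*3^2*11^1*13^1*83^1*199^1*1823^1 = - 310017615336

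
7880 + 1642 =9522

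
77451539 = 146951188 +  - 69499649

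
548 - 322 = 226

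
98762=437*226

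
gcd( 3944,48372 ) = 116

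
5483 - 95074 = -89591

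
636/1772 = 159/443=   0.36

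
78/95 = 78/95  =  0.82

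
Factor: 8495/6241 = 5^1*79^ (-2)*1699^1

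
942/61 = 942/61 = 15.44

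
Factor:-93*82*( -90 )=2^2*3^3*5^1*31^1*41^1 = 686340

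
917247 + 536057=1453304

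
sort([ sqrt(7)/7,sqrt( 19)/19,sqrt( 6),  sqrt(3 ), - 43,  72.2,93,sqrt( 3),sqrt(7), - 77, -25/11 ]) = [ - 77, - 43,- 25/11,sqrt(19) /19,sqrt(7)/7,sqrt( 3 ),sqrt(3 ),sqrt (6), sqrt( 7 ),72.2,93]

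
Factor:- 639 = -3^2*71^1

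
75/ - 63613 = - 75/63613=- 0.00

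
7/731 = 7/731 =0.01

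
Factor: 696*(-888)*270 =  - 2^7*3^5* 5^1*29^1*37^1 = - 166872960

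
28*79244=2218832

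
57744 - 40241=17503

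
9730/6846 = 695/489= 1.42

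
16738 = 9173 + 7565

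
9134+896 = 10030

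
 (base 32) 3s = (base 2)1111100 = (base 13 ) 97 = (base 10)124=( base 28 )4c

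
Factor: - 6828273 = - 3^3*252899^1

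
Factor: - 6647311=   -  11^1 * 103^1 * 5867^1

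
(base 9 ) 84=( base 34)28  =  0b1001100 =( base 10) 76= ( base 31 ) 2E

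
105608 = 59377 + 46231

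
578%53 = 48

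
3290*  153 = 503370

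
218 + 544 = 762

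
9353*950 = 8885350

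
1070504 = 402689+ 667815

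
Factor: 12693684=2^2 * 3^1*1057807^1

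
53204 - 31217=21987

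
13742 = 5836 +7906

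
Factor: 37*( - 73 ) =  - 2701= - 37^1*73^1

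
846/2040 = 141/340 =0.41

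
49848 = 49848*1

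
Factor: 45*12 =2^2*3^3*5^1 = 540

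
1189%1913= 1189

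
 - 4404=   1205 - 5609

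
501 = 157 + 344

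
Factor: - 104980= -2^2*5^1*29^1*181^1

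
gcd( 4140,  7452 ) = 828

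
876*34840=30519840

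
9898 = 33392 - 23494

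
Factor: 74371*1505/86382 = 111928355/86382= 2^(  -  1 )*3^ (-2) * 5^1*7^1*11^1*43^1 * 4799^( - 1)*6761^1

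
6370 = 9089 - 2719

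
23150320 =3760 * 6157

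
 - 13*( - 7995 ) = 103935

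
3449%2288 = 1161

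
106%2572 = 106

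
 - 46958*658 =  - 30898364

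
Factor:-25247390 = - 2^1*5^1*7^1*19^1*41^1*463^1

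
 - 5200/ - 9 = 5200/9 = 577.78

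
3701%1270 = 1161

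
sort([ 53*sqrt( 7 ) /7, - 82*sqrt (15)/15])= [ - 82*sqrt (15)/15, 53*sqrt(7)/7 ] 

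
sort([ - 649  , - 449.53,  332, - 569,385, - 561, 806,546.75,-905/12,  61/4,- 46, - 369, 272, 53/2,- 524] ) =[ -649, - 569, - 561, - 524, - 449.53, - 369,  -  905/12,- 46,61/4,53/2, 272,332,  385,546.75,  806]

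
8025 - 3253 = 4772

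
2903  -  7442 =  - 4539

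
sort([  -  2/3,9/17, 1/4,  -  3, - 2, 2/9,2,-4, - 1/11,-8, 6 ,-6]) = [ - 8,-6, - 4,-3, - 2,-2/3,-1/11, 2/9, 1/4, 9/17, 2, 6 ]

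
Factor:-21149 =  - 21149^1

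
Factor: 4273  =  4273^1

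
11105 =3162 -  - 7943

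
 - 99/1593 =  - 1 + 166/177 = -  0.06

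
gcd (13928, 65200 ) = 8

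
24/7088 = 3/886 = 0.00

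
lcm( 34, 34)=34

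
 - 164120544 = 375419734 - 539540278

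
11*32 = 352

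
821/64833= 821/64833 = 0.01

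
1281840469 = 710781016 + 571059453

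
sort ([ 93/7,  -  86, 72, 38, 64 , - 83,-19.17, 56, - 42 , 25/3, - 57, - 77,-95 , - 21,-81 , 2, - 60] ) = [ - 95, -86, - 83,-81 ,  -  77,-60,-57,- 42 , - 21, - 19.17,2, 25/3, 93/7,38 , 56, 64, 72]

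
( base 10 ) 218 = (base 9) 262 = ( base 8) 332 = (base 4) 3122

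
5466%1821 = 3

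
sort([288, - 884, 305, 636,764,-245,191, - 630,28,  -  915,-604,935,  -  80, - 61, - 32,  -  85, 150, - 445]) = [ - 915,-884,  -  630,  -  604,  -  445,  -  245, - 85, - 80,- 61,-32,28,  150,191,288, 305, 636,764,935] 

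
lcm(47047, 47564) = 4328324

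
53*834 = 44202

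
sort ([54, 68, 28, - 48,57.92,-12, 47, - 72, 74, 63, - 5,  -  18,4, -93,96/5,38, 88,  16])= [- 93, -72, - 48, - 18, - 12, - 5, 4,16,96/5,  28, 38, 47, 54, 57.92,63,68, 74,  88]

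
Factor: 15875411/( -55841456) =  -2^( - 4)*11^( - 1)*19^(-1)*16699^ ( - 1)*15875411^1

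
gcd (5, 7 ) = 1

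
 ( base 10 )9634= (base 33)8RV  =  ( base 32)9D2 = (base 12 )56aa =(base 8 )22642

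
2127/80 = 26  +  47/80= 26.59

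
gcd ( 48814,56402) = 2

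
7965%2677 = 2611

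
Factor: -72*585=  - 2^3*3^4*5^1*13^1= -  42120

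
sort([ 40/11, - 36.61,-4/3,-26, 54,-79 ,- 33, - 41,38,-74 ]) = [ - 79,-74, - 41,  -  36.61 , - 33, - 26, - 4/3,40/11, 38 , 54 ]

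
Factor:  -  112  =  -2^4 * 7^1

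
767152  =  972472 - 205320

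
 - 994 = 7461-8455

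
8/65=8/65 = 0.12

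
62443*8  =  499544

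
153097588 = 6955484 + 146142104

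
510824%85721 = 82219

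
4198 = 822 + 3376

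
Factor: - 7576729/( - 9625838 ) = 2^( - 1)*23^1  *  43^1*47^1*127^( - 1 ) * 163^1*37897^ (  -  1)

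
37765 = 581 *65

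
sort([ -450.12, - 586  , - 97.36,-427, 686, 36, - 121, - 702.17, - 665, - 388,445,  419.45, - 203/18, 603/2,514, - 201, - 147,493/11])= [ - 702.17,-665, - 586,-450.12, - 427, - 388,-201,  -  147, - 121,- 97.36, - 203/18,  36,493/11 , 603/2,419.45,445, 514,686]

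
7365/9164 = 7365/9164 = 0.80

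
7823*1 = 7823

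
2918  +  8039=10957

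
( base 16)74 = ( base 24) 4K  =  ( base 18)68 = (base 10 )116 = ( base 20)5G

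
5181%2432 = 317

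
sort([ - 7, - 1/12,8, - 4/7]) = [ - 7, - 4/7 , - 1/12,8 ]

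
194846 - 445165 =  - 250319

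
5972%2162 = 1648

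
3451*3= 10353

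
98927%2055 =287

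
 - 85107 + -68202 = - 153309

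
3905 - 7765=-3860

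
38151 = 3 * 12717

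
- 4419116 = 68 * ( - 64987) 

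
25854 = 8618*3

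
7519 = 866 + 6653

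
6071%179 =164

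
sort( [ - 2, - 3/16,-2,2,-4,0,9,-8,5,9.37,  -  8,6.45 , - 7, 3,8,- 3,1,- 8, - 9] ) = [-9, - 8, - 8,  -  8,-7, - 4, - 3, - 2,  -  2 , - 3/16,0,1 , 2 , 3, 5,6.45,  8,9,9.37] 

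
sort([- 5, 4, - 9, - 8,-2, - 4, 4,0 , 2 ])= [ -9, - 8 , - 5,- 4, - 2,0,2,4,4]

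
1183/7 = 169 = 169.00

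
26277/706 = 37 + 155/706 = 37.22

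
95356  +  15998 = 111354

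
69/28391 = 69/28391  =  0.00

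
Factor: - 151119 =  - 3^3*29^1*193^1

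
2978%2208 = 770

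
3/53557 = 3/53557=0.00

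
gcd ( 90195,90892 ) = 1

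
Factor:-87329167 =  - 87329167^1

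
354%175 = 4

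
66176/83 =66176/83 =797.30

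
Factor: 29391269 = 647^1*45427^1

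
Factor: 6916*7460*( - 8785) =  - 453247667600=- 2^4*5^2*7^2*13^1*19^1* 251^1*373^1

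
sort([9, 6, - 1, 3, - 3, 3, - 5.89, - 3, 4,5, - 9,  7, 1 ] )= [ - 9 , - 5.89, - 3, - 3, - 1, 1, 3 , 3, 4, 5, 6, 7,9] 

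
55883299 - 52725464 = 3157835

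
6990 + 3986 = 10976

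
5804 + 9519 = 15323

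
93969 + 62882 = 156851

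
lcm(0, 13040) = 0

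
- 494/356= - 247/178 = - 1.39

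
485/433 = 1 + 52/433= 1.12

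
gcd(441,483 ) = 21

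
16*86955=1391280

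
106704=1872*57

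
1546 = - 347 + 1893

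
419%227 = 192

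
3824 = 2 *1912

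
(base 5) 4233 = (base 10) 568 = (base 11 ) 477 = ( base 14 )2c8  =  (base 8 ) 1070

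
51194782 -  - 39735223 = 90930005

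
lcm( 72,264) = 792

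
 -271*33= - 8943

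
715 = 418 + 297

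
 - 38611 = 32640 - 71251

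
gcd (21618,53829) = 9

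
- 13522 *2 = - 27044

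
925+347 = 1272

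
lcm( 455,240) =21840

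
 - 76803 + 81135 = 4332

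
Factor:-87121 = - 87121^1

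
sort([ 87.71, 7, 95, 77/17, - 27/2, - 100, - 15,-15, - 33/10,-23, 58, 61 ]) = [-100, - 23, -15, - 15, - 27/2, - 33/10, 77/17, 7,58,61,87.71,95]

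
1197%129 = 36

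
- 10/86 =  -  5/43 = - 0.12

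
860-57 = 803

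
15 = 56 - 41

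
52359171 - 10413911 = 41945260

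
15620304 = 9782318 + 5837986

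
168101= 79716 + 88385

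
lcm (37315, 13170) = 223890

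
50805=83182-32377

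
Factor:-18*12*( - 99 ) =21384 = 2^3 * 3^5*11^1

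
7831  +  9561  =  17392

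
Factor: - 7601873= - 17^1 * 239^1 * 1871^1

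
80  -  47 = 33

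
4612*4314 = 19896168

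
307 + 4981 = 5288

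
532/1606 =266/803=0.33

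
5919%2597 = 725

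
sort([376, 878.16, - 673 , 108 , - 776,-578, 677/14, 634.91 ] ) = [  -  776, - 673,-578,677/14,108, 376, 634.91, 878.16 ]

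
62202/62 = 1003 + 8/31 = 1003.26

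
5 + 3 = 8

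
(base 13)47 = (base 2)111011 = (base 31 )1S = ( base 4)323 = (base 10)59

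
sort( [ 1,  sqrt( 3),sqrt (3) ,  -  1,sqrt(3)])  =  [  -  1,1,sqrt( 3),sqrt(3 ), sqrt(3 )] 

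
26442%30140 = 26442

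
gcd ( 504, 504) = 504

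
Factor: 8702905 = 5^1 * 1740581^1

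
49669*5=248345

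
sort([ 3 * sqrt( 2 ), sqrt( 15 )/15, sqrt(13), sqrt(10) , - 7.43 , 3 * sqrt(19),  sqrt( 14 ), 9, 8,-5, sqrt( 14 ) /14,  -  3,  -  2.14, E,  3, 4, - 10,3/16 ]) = [-10 , - 7.43, - 5, - 3,  -  2.14, 3/16, sqrt( 15 ) /15, sqrt( 14 )/14,E,3, sqrt( 10),sqrt(13 ), sqrt( 14), 4, 3*sqrt(2), 8,9, 3*sqrt( 19)]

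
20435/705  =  28 + 139/141 = 28.99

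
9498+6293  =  15791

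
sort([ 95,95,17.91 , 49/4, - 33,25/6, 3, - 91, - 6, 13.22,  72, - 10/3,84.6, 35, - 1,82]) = [-91,-33,  -  6, - 10/3, - 1, 3,  25/6,49/4 , 13.22, 17.91, 35, 72, 82,84.6,95, 95]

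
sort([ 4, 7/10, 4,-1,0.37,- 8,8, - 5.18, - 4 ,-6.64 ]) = [-8,  -  6.64,-5.18,-4,- 1,0.37 , 7/10,  4 , 4 , 8]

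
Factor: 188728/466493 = 2^3*31^1*613^( - 1 )  =  248/613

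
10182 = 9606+576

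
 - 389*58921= - 22920269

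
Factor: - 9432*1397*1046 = - 2^4*3^2*11^1*127^1 *131^1 * 523^1= -13782623184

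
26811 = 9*2979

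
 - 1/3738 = -1 + 3737/3738  =  - 0.00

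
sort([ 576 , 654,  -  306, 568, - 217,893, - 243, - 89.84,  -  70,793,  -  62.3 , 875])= [ - 306, - 243,-217,  -  89.84, - 70, - 62.3,568,  576,654,  793,875,893 ]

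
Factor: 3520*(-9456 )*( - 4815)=2^10*3^3*5^2*11^1*107^1*197^1=160267852800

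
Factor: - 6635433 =-3^1*7^2*45139^1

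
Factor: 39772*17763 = 706470036 = 2^2*3^1*31^1 * 61^1*163^1*191^1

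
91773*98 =8993754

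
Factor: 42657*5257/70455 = 10678469/3355 = 5^(-1 )*11^ (-1)*59^1*61^( - 1)*241^1*751^1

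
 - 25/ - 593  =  25/593 = 0.04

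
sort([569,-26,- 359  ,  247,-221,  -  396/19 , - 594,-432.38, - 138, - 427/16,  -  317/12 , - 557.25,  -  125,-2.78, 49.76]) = [- 594, - 557.25, - 432.38, - 359 , - 221, - 138,-125,  -  427/16, - 317/12, - 26, - 396/19,  -  2.78, 49.76 , 247, 569 ] 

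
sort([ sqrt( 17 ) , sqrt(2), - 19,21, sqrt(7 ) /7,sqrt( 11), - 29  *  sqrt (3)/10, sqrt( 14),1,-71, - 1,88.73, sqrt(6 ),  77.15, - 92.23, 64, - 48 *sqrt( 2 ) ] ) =[ - 92.23 , - 71, - 48 * sqrt(2 ),-19, - 29*sqrt (3)/10, - 1, sqrt(7) /7, 1,  sqrt ( 2),sqrt( 6), sqrt(11 ),sqrt( 14 ), sqrt (17 ),21,64, 77.15, 88.73] 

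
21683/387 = 21683/387 = 56.03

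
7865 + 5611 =13476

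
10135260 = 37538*270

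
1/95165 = 1/95165 = 0.00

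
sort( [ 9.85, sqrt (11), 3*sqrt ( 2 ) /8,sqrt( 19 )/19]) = [ sqrt (19 ) /19,3 * sqrt(2)/8, sqrt(11),9.85 ] 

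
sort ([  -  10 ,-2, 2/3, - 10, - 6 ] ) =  [ - 10 ,-10, - 6, - 2, 2/3]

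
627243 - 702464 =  - 75221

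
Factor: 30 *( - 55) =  - 2^1*3^1*5^2*11^1 = - 1650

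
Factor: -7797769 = -7^1 * 313^1 * 3559^1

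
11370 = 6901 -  - 4469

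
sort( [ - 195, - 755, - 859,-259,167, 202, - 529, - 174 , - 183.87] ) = [ - 859, - 755, - 529, - 259 ,  -  195, - 183.87, - 174,167 , 202]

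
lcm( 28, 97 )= 2716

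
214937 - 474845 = -259908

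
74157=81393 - 7236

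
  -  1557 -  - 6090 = 4533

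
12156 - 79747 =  - 67591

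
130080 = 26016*5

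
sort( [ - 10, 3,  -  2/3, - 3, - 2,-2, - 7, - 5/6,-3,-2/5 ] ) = [-10, - 7, - 3, - 3, - 2, - 2, - 5/6,-2/3,-2/5,  3]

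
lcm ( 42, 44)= 924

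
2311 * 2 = 4622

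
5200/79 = 5200/79 = 65.82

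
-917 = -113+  - 804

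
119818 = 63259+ 56559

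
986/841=34/29=1.17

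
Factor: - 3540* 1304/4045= - 923232/809 = - 2^5 * 3^1*59^1*163^1*809^( - 1)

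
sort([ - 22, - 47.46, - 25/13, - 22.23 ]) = [ - 47.46, - 22.23, - 22, - 25/13 ] 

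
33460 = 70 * 478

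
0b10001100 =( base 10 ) 140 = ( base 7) 260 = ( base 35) 40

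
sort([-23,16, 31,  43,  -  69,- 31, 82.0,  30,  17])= [-69, - 31,-23,16, 17 , 30, 31, 43,82.0] 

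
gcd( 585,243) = 9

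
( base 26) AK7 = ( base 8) 16167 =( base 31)7I2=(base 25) BGC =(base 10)7287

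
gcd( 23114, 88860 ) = 2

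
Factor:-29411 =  - 29411^1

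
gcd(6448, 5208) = 248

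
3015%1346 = 323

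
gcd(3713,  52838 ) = 1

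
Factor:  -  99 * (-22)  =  2^1*3^2 * 11^2 = 2178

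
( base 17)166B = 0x1A68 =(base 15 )200a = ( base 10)6760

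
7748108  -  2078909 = 5669199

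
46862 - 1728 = 45134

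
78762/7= 11251 + 5/7 = 11251.71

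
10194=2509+7685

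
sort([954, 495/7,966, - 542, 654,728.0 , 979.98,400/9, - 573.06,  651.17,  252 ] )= [  -  573.06,-542,400/9, 495/7,252  ,  651.17,654 , 728.0,954,966,979.98]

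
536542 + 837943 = 1374485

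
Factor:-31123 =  - 31123^1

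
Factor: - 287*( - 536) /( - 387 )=  -  2^3* 3^(  -  2)*7^1*41^1*43^( - 1)*67^1  =  - 153832/387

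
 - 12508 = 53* ( - 236)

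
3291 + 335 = 3626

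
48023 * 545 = 26172535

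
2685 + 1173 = 3858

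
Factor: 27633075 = 3^1*5^2*17^1*21673^1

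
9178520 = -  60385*( - 152 ) 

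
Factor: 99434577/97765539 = 11^1*31^1  *  37^2*71^1  *32588513^(-1 ) = 33144859/32588513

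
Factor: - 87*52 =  - 4524=-2^2*3^1*13^1*29^1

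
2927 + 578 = 3505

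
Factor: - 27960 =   -  2^3*3^1*5^1*233^1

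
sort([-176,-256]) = [ - 256 ,-176] 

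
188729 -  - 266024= 454753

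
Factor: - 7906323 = - 3^1*1553^1*1697^1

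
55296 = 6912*8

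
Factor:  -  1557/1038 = -2^( - 1 )*3^1 = -3/2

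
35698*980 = 34984040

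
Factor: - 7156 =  - 2^2*1789^1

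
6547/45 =6547/45 = 145.49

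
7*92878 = 650146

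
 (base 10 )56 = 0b111000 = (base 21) 2e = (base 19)2I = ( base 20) 2G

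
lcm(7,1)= 7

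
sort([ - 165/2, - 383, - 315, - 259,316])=[ - 383, - 315, - 259, - 165/2, 316]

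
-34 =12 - 46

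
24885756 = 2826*8806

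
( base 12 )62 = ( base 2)1001010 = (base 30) 2e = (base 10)74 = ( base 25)2O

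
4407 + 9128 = 13535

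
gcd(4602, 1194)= 6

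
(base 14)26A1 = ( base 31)72g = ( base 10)6805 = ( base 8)15225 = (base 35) 5JF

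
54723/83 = 54723/83 = 659.31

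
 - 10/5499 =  - 10/5499 = - 0.00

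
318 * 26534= 8437812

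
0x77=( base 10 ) 119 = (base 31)3q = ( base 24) 4N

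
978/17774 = 489/8887=0.06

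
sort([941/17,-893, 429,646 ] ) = [-893 , 941/17,429,  646]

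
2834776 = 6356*446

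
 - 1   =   - 1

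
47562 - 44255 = 3307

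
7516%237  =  169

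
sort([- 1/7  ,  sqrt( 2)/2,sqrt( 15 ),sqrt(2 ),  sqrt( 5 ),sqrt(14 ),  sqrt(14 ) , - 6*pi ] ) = [ - 6*pi , - 1/7 , sqrt( 2)/2,sqrt( 2),  sqrt( 5 ), sqrt(14) , sqrt( 14 ), sqrt( 15 )] 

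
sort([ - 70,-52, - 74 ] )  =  [ - 74, -70,-52]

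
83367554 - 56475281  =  26892273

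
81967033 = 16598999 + 65368034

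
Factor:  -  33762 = -2^1*3^1*17^1*331^1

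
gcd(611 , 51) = 1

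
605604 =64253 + 541351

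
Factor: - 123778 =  - 2^1*199^1*311^1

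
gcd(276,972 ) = 12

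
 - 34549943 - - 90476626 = 55926683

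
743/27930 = 743/27930=0.03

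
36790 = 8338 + 28452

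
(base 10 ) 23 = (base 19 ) 14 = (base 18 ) 15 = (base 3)212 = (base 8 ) 27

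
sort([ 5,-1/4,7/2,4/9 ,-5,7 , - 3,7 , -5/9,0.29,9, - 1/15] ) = [-5, - 3, - 5/9, - 1/4, - 1/15,  0.29, 4/9,7/2,5,7, 7,9 ] 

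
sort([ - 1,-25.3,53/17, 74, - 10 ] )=[-25.3, - 10,- 1,53/17, 74]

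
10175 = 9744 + 431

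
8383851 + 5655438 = 14039289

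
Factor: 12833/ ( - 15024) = - 2^( - 4) * 3^(-1 )*41^1 = - 41/48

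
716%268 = 180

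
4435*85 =376975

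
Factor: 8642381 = 11^1*785671^1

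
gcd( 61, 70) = 1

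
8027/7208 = 8027/7208 = 1.11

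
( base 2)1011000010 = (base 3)222011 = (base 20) 1f6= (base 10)706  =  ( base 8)1302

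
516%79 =42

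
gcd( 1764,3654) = 126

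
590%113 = 25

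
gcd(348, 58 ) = 58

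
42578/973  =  43 + 739/973 = 43.76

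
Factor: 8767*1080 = 9468360  =  2^3 * 3^3*5^1* 11^1*797^1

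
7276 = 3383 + 3893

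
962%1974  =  962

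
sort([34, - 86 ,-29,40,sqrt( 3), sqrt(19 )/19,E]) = [ - 86, - 29,sqrt ( 19) /19,sqrt( 3),E , 34,  40 ]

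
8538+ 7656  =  16194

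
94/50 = 1+22/25 = 1.88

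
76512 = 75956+556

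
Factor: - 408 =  - 2^3 * 3^1*17^1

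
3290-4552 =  - 1262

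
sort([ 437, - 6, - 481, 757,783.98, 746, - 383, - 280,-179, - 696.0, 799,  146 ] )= [-696.0,-481, - 383,  -  280, - 179, - 6,146, 437, 746, 757,783.98, 799 ] 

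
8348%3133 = 2082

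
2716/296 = 679/74 = 9.18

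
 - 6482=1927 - 8409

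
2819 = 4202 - 1383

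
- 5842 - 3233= - 9075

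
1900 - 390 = 1510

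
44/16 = 2+3/4=2.75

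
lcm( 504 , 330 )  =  27720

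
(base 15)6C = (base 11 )93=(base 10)102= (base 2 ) 1100110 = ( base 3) 10210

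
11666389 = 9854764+1811625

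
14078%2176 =1022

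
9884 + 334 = 10218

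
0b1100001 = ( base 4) 1201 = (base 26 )3j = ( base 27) 3g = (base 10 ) 97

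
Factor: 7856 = 2^4*491^1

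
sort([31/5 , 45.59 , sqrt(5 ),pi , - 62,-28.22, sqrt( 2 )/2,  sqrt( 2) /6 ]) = [-62, - 28.22,sqrt( 2)/6, sqrt( 2)/2,sqrt(5 ), pi, 31/5, 45.59 ] 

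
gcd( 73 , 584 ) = 73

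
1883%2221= 1883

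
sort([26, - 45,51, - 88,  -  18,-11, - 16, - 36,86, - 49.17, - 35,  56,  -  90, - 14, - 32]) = [ - 90, - 88,  -  49.17, -45, - 36, - 35,- 32, - 18, - 16, - 14, - 11,26, 51, 56,86 ]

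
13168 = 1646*8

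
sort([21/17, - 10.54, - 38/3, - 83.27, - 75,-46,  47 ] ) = [ - 83.27, - 75, - 46 , - 38/3  , - 10.54,21/17,47 ] 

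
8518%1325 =568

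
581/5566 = 581/5566= 0.10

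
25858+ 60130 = 85988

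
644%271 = 102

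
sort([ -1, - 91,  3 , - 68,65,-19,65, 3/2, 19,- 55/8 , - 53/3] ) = [ - 91, - 68,-19, - 53/3, - 55/8, - 1, 3/2,3  ,  19 , 65,  65]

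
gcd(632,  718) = 2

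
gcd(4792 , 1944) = 8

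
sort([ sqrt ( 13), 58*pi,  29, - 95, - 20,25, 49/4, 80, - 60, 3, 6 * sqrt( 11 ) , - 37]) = [ - 95,-60, - 37, - 20, 3, sqrt( 13 ),49/4,6*sqrt ( 11), 25,29, 80, 58*pi]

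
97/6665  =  97/6665  =  0.01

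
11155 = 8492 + 2663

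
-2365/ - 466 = 2365/466 = 5.08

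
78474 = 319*246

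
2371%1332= 1039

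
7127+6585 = 13712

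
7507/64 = 117+19/64  =  117.30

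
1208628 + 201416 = 1410044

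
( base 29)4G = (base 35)3R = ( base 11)110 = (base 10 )132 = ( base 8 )204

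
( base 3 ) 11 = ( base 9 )4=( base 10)4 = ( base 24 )4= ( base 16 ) 4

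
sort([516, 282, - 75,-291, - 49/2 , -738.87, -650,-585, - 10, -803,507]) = [-803, - 738.87 , - 650, - 585 ,  -  291 , -75, - 49/2, -10, 282,507, 516]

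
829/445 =1+384/445 = 1.86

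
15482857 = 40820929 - 25338072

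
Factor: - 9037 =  - 7^1*1291^1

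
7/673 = 7/673 = 0.01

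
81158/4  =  40579/2 =20289.50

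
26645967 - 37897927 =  - 11251960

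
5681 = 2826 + 2855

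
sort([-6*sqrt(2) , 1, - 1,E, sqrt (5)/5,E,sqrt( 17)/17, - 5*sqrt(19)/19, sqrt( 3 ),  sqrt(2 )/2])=[-6 *sqrt ( 2), - 5*sqrt( 19) /19, - 1, sqrt( 17 )/17,sqrt(5)/5,sqrt(2)/2,1, sqrt(3), E,E ]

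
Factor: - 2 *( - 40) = 80 = 2^4*5^1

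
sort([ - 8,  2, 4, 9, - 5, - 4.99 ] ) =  [  -  8, - 5,  -  4.99, 2, 4,9]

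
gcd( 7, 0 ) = 7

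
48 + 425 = 473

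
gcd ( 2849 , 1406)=37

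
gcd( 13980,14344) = 4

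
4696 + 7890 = 12586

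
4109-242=3867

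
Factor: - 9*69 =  - 621=- 3^3 * 23^1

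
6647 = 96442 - 89795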